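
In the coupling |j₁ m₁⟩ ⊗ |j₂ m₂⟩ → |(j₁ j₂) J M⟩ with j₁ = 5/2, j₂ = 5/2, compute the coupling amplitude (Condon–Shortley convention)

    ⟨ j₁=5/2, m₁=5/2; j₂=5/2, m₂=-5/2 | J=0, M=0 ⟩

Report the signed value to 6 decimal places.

+0.408248  (= +√(1/6))

√[1·5!0!0!/6! · 5!0!0!5!0!0!] = √(2400)
  +(−1)^0/∏(0,5,0,0,0,0)! = 1/120  (running 1/120)
⟨..|..⟩ = √(2400)·(1/120) = +0.408248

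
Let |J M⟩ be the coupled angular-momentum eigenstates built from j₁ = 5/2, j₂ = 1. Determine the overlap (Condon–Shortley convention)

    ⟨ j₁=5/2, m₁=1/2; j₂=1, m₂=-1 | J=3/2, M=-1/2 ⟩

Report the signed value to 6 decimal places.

+√(1/5) = +0.447214

√[4·2!3!0!/6! · 3!2!0!2!1!2!] = √(16/5)
  +(−1)^0/∏(0,2,2,0,1,0)! = 1/4  (running 1/4)
⟨..|..⟩ = √(16/5)·(1/4) = +0.447214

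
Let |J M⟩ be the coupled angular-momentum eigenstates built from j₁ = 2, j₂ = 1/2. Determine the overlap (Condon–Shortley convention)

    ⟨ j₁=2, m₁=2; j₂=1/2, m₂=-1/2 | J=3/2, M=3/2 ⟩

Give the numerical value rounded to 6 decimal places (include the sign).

triangle: 1!·3!·0!/5! = 6/120
(j±m)!: 4!·0!·0!·1!·3!·0! = 144
prefactor² = (2J+1)·Δ·N² = 144/5
  k=0: +1/(0!·1!·0!·0!·3!·0!) = 1/6
Σ = 1/6  ⇒  CG² = 144/5·1/6² = 4/5
CG = +√(4/5) = +0.894427

+√(4/5) = +0.894427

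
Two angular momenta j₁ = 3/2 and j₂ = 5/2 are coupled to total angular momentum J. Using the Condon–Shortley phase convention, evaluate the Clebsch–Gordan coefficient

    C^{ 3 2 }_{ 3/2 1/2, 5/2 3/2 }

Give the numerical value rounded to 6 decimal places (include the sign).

−√(1/12) ≈ -0.288675

√[7·1!2!4!/8! · 2!1!4!1!5!1!] = √(48)
  +(−1)^0/∏(0,1,1,4,1,0)! = 1/24  (running 1/24)
  +(−1)^1/∏(1,0,0,3,2,1)! = -1/12  (running -1/24)
⟨..|..⟩ = √(48)·(-1/24) = -0.288675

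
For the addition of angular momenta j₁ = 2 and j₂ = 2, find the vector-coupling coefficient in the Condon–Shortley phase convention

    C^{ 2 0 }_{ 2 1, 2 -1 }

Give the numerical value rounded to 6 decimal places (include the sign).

√[5·2!2!2!/7! · 3!1!1!3!2!2!] = √(8/7)
  +(−1)^0/∏(0,2,1,1,1,1)! = 1/2  (running 1/2)
  +(−1)^1/∏(1,1,0,0,2,2)! = -1/4  (running 1/4)
⟨..|..⟩ = √(8/7)·(1/4) = +0.267261

+0.267261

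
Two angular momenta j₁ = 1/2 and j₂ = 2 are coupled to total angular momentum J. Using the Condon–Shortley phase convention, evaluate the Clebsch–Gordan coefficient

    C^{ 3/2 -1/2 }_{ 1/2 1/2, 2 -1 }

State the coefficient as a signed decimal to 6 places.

+√(3/5) ≈ +0.774597

√[4·1!0!3!/5! · 1!0!1!3!1!2!] = √(12/5)
  +(−1)^0/∏(0,1,0,1,0,2)! = 1/2  (running 1/2)
⟨..|..⟩ = √(12/5)·(1/2) = +0.774597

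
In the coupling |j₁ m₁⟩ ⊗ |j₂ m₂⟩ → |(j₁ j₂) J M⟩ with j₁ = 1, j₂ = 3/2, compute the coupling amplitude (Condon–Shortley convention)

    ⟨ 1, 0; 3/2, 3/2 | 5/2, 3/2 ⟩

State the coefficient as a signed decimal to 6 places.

j₁+j₂−J=0  J+j₁−j₂=2  J−j₁+j₂=3  j₁+j₂+J+1=6
(j₁±m₁, j₂±m₂, J±M) = (1,1,3,0,4,1)
P² = 72/5
sum k=0..0:
  [0] +1/6 = 1/6
S = 1/6
C² = P²·S² = 2/5 ; C = +0.632456

+0.632456  (= +√(2/5))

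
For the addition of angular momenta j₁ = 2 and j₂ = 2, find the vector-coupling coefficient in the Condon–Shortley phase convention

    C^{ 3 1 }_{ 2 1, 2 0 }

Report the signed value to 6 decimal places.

+0.447214  (= +√(1/5))

triangle: 1!*3!*3!/8! = 36/40320
(j±m)!: 3!*1!*2!*2!*4!*2! = 1152
prefactor² = (2J+1)*Δ*N² = 36/5
  k=0: +1/(0!*1!*1!*2!*2!*1!) = 1/4
  k=1: −1/(1!*0!*0!*1!*3!*2!) = -1/12
Σ = 1/6  ⇒  CG² = 36/5*1/6² = 1/5
CG = +√(1/5) = +0.447214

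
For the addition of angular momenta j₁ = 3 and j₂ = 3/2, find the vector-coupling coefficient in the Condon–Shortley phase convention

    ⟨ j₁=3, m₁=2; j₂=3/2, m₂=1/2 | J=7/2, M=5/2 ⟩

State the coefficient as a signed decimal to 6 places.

triangle: 1!·5!·2!/9! = 240/362880
(j±m)!: 5!·1!·2!·1!·6!·1! = 172800
prefactor² = (2J+1)·Δ·N² = 6400/7
  k=0: +1/(0!·1!·1!·2!·4!·0!) = 1/48
  k=1: −1/(1!·0!·0!·1!·5!·1!) = -1/120
Σ = 1/80  ⇒  CG² = 6400/7·1/80² = 1/7
CG = +√(1/7) = +0.377964

+√(1/7) = +0.377964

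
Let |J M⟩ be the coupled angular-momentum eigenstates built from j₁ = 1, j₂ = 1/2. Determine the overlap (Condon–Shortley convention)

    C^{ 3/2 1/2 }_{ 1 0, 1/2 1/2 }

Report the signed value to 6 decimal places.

+0.816497

√[4·0!2!1!/4! · 1!1!1!0!2!1!] = √(2/3)
  +(−1)^0/∏(0,0,1,1,1,0)! = 1  (running 1)
⟨..|..⟩ = √(2/3)·(1) = +0.816497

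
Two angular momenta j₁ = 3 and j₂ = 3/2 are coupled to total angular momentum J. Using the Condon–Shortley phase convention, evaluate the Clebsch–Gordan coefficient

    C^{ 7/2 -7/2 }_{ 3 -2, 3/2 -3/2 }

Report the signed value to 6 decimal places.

triangle: 1!*5!*2!/9! = 240/362880
(j±m)!: 1!*5!*0!*3!*0!*7! = 3628800
prefactor² = (2J+1)*Δ*N² = 19200
  k=0: +1/(0!*1!*5!*0!*0!*2!) = 1/240
Σ = 1/240  ⇒  CG² = 19200*1/240² = 1/3
CG = +√(1/3) = +0.577350

+√(1/3) ≈ +0.577350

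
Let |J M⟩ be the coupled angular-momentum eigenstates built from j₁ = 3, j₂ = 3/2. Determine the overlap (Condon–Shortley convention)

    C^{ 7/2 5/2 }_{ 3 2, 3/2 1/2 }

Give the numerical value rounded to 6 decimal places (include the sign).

j₁+j₂−J=1  J+j₁−j₂=5  J−j₁+j₂=2  j₁+j₂+J+1=9
(j₁±m₁, j₂±m₂, J±M) = (5,1,2,1,6,1)
P² = 6400/7
sum k=0..1:
  [0] +1/48 = 1/48
  [1] −1/120 = -1/120
S = 1/80
C² = P²·S² = 1/7 ; C = +0.377964

+√(1/7) ≈ +0.377964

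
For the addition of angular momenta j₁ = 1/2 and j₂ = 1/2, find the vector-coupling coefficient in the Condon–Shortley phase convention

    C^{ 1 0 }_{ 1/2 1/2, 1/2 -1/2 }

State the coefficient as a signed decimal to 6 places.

triangle: 0!×1!×1!/3! = 1/6
(j±m)!: 1!×0!×0!×1!×1!×1! = 1
prefactor² = (2J+1)×Δ×N² = 1/2
  k=0: +1/(0!×0!×0!×0!×1!×1!) = 1
Σ = 1  ⇒  CG² = 1/2×1² = 1/2
CG = +√(1/2) = +0.707107

+√(1/2) ≈ +0.707107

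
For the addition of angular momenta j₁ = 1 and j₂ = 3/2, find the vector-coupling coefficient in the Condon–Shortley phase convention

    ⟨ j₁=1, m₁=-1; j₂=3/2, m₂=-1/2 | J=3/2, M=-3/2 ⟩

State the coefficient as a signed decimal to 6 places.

√[4·1!1!2!/5! · 0!2!1!2!0!3!] = √(8/5)
  +(−1)^1/∏(1,0,1,0,0,2)! = -1/2  (running -1/2)
⟨..|..⟩ = √(8/5)·(-1/2) = -0.632456

-0.632456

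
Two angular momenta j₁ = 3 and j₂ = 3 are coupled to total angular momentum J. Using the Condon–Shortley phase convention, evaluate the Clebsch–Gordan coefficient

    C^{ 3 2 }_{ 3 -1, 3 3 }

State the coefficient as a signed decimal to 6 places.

-0.577350  (= −√(1/3))

triangle: 3!·3!·3!/10! = 216/3628800
(j±m)!: 2!·4!·6!·0!·5!·1! = 4147200
prefactor² = (2J+1)·Δ·N² = 1728
  k=3: −1/(3!·0!·1!·3!·2!·0!) = -1/72
Σ = -1/72  ⇒  CG² = 1728·(-1/72)² = 1/3
CG = −√(1/3) = -0.577350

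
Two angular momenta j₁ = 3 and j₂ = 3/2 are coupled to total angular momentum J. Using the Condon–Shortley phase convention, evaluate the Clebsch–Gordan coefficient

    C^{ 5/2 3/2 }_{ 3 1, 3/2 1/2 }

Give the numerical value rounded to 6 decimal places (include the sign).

-0.591608  (= −√(7/20))

√[6·2!4!1!/8! · 4!2!2!1!4!1!] = √(576/35)
  +(−1)^1/∏(1,1,1,1,3,0)! = -1/6  (running -1/6)
  +(−1)^2/∏(2,0,0,0,4,1)! = 1/48  (running -7/48)
⟨..|..⟩ = √(576/35)·(-7/48) = -0.591608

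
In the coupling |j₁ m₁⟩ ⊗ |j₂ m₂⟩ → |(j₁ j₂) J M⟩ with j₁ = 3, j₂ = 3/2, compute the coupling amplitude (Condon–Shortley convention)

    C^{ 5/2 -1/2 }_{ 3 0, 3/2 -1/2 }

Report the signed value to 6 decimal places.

−√(6/35) = -0.414039

√[6·2!4!1!/8! · 3!3!1!2!2!3!] = √(216/35)
  +(−1)^0/∏(0,2,3,1,1,0)! = 1/12  (running 1/12)
  +(−1)^1/∏(1,1,2,0,2,1)! = -1/4  (running -1/6)
⟨..|..⟩ = √(216/35)·(-1/6) = -0.414039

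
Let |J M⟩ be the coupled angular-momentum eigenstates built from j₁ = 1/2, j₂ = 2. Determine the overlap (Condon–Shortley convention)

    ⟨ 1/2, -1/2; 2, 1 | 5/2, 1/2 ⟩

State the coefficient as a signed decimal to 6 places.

j₁+j₂−J=0  J+j₁−j₂=1  J−j₁+j₂=4  j₁+j₂+J+1=6
(j₁±m₁, j₂±m₂, J±M) = (0,1,3,1,3,2)
P² = 72/5
sum k=0..0:
  [0] +1/6 = 1/6
S = 1/6
C² = P²·S² = 2/5 ; C = +0.632456

+√(2/5) ≈ +0.632456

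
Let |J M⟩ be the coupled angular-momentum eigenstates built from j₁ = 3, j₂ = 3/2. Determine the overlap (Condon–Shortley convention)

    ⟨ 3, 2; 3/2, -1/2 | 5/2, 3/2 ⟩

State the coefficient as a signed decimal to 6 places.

√[6·2!4!1!/8! · 5!1!1!2!4!1!] = √(288/7)
  +(−1)^0/∏(0,2,1,1,3,0)! = 1/12  (running 1/12)
  +(−1)^1/∏(1,1,0,0,4,1)! = -1/24  (running 1/24)
⟨..|..⟩ = √(288/7)·(1/24) = +0.267261

+0.267261  (= +√(1/14))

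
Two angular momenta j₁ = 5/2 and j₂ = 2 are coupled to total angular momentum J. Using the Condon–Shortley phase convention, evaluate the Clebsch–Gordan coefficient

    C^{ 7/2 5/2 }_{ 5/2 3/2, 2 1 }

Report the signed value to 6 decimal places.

+√(1/63) = +0.125988

√[8·1!4!3!/9! · 4!1!3!1!6!1!] = √(2304/7)
  +(−1)^0/∏(0,1,1,3,3,0)! = 1/36  (running 1/36)
  +(−1)^1/∏(1,0,0,2,4,1)! = -1/48  (running 1/144)
⟨..|..⟩ = √(2304/7)·(1/144) = +0.125988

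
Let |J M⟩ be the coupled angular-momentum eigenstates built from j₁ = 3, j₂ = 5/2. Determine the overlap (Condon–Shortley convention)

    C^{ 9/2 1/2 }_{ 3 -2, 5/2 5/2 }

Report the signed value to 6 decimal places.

−√(125/1386) ≈ -0.300312

√[10·1!5!4!/11! · 1!5!5!0!5!4!] = √(2304000/77)
  +(−1)^1/∏(1,0,4,4,1,0)! = -1/576  (running -1/576)
⟨..|..⟩ = √(2304000/77)·(-1/576) = -0.300312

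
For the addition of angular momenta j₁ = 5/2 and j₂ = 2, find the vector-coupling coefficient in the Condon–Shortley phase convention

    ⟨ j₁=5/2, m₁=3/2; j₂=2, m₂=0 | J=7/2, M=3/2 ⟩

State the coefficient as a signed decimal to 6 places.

j₁+j₂−J=1  J+j₁−j₂=4  J−j₁+j₂=3  j₁+j₂+J+1=9
(j₁±m₁, j₂±m₂, J±M) = (4,1,2,2,5,2)
P² = 512/7
sum k=0..1:
  [0] +1/12 = 1/12
  [1] −1/48 = -1/48
S = 1/16
C² = P²·S² = 2/7 ; C = +0.534522

+√(2/7) ≈ +0.534522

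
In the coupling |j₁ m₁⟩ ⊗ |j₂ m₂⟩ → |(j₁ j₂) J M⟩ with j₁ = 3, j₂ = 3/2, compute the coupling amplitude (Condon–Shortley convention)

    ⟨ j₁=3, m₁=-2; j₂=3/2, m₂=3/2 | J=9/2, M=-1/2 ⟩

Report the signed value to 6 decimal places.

√[10·0!6!3!/10! · 1!5!3!0!4!5!] = √(172800/7)
  +(−1)^0/∏(0,0,5,3,1,0)! = 1/720  (running 1/720)
⟨..|..⟩ = √(172800/7)·(1/720) = +0.218218

+0.218218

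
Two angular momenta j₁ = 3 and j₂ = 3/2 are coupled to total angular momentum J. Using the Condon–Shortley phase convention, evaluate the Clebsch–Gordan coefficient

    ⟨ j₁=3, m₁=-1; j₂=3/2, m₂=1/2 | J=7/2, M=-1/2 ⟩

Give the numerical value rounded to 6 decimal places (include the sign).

√[8·1!5!2!/9! · 2!4!2!1!3!4!] = √(512/7)
  +(−1)^0/∏(0,1,4,2,1,0)! = 1/48  (running 1/48)
  +(−1)^1/∏(1,0,3,1,2,1)! = -1/12  (running -1/16)
⟨..|..⟩ = √(512/7)·(-1/16) = -0.534522

-0.534522  (= −√(2/7))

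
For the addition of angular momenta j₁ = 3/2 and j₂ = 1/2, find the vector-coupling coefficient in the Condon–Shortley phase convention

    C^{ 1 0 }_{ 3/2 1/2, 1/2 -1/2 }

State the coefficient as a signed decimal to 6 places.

+√(1/2) ≈ +0.707107

triangle: 1!·2!·0!/4! = 2/24
(j±m)!: 2!·1!·0!·1!·1!·1! = 2
prefactor² = (2J+1)·Δ·N² = 1/2
  k=0: +1/(0!·1!·1!·0!·1!·0!) = 1
Σ = 1  ⇒  CG² = 1/2·1² = 1/2
CG = +√(1/2) = +0.707107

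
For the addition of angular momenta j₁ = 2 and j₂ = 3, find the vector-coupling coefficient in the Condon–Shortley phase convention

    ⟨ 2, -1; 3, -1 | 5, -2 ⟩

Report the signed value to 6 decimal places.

√[11·0!4!6!/11! · 1!3!2!4!3!7!] = √(41472)
  +(−1)^0/∏(0,0,3,2,1,4)! = 1/288  (running 1/288)
⟨..|..⟩ = √(41472)·(1/288) = +0.707107

+0.707107  (= +√(1/2))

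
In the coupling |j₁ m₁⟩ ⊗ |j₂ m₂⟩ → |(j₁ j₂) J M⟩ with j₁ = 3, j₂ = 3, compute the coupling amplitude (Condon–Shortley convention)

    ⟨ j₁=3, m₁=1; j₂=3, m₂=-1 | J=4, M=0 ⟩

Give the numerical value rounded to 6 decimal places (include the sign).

triangle: 2!·4!·4!/11! = 1152/39916800
(j±m)!: 4!·2!·2!·4!·4!·4! = 1327104
prefactor² = (2J+1)·Δ·N² = 663552/1925
  k=0: +1/(0!·2!·2!·2!·2!·2!) = 1/32
  k=1: −1/(1!·1!·1!·1!·3!·3!) = -1/36
  k=2: +1/(2!·0!·0!·0!·4!·4!) = 1/1152
Σ = 5/1152  ⇒  CG² = 663552/1925·5/1152² = 1/154
CG = +√(1/154) = +0.080582

+√(1/154) ≈ +0.080582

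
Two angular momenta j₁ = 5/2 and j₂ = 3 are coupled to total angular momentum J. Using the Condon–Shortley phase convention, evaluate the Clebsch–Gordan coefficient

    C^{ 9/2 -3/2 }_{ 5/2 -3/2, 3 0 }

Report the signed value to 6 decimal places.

−√(45/154) ≈ -0.540562

√[10·1!4!5!/11! · 1!4!3!3!3!6!] = √(207360/77)
  +(−1)^0/∏(0,1,4,3,0,2)! = 1/288  (running 1/288)
  +(−1)^1/∏(1,0,3,2,1,3)! = -1/72  (running -1/96)
⟨..|..⟩ = √(207360/77)·(-1/96) = -0.540562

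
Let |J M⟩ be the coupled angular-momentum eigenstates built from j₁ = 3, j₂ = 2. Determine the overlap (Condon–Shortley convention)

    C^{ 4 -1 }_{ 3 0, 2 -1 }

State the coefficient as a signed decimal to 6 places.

j₁+j₂−J=1  J+j₁−j₂=5  J−j₁+j₂=3  j₁+j₂+J+1=10
(j₁±m₁, j₂±m₂, J±M) = (3,3,1,3,3,5)
P² = 1944/7
sum k=0..1:
  [0] +1/24 = 1/24
  [1] −1/72 = -1/72
S = 1/36
C² = P²·S² = 3/14 ; C = +0.462910

+√(3/14) = +0.462910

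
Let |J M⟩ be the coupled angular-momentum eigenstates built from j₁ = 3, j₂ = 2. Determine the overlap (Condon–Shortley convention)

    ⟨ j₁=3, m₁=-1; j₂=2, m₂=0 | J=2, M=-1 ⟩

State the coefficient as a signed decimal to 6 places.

+0.377964  (= +√(1/7))

√[5·3!3!1!/8! · 2!4!2!2!1!3!] = √(36/7)
  +(−1)^1/∏(1,2,3,1,0,0)! = -1/12  (running -1/12)
  +(−1)^2/∏(2,1,2,0,1,1)! = 1/4  (running 1/6)
⟨..|..⟩ = √(36/7)·(1/6) = +0.377964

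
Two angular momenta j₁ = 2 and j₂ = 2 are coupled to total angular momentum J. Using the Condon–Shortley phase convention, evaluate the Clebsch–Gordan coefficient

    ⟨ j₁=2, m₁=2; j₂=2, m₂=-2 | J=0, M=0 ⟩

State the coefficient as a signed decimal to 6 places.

+0.447214

√[1·4!0!0!/5! · 4!0!0!4!0!0!] = √(576/5)
  +(−1)^0/∏(0,4,0,0,0,0)! = 1/24  (running 1/24)
⟨..|..⟩ = √(576/5)·(1/24) = +0.447214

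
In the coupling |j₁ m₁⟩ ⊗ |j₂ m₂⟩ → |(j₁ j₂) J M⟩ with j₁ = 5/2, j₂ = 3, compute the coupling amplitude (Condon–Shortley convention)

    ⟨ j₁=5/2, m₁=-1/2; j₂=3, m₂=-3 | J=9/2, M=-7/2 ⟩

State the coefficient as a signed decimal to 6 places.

√[10·1!4!5!/11! · 2!3!0!6!1!8!] = √(2764800/11)
  +(−1)^0/∏(0,1,3,0,1,5)! = 1/720  (running 1/720)
⟨..|..⟩ = √(2764800/11)·(1/720) = +0.696311

+√(16/33) = +0.696311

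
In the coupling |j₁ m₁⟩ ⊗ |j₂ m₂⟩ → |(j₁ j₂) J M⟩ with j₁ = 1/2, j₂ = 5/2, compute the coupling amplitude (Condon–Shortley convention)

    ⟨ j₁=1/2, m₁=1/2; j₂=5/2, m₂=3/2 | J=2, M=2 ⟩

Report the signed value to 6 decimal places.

+0.408248  (= +√(1/6))

triangle: 1!·0!·4!/6! = 24/720
(j±m)!: 1!·0!·4!·1!·4!·0! = 576
prefactor² = (2J+1)·Δ·N² = 96
  k=0: +1/(0!·1!·0!·4!·0!·0!) = 1/24
Σ = 1/24  ⇒  CG² = 96·1/24² = 1/6
CG = +√(1/6) = +0.408248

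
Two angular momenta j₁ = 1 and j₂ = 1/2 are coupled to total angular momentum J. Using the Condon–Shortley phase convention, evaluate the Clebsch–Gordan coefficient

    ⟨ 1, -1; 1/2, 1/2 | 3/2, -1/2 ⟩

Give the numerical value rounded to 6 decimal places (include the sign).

j₁+j₂−J=0  J+j₁−j₂=2  J−j₁+j₂=1  j₁+j₂+J+1=4
(j₁±m₁, j₂±m₂, J±M) = (0,2,1,0,1,2)
P² = 4/3
sum k=0..0:
  [0] +1/2 = 1/2
S = 1/2
C² = P²·S² = 1/3 ; C = +0.577350

+√(1/3) = +0.577350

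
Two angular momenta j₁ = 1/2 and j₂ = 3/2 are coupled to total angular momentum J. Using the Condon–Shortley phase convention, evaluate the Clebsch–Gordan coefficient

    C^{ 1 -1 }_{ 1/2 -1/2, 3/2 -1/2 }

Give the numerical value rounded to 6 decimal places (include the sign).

-0.500000

√[3·1!0!2!/4! · 0!1!1!2!0!2!] = √(1)
  +(−1)^1/∏(1,0,0,0,0,2)! = -1/2  (running -1/2)
⟨..|..⟩ = √(1)·(-1/2) = -0.500000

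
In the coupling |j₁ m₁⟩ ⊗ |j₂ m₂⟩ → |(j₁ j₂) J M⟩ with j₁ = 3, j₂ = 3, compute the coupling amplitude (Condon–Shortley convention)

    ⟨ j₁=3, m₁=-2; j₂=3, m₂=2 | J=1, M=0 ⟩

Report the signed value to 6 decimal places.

+0.377964  (= +√(1/7))

j₁+j₂−J=5  J+j₁−j₂=1  J−j₁+j₂=1  j₁+j₂+J+1=8
(j₁±m₁, j₂±m₂, J±M) = (1,5,5,1,1,1)
P² = 900/7
sum k=4..5:
  [4] +1/24 = 1/24
  [5] −1/120 = -1/120
S = 1/30
C² = P²·S² = 1/7 ; C = +0.377964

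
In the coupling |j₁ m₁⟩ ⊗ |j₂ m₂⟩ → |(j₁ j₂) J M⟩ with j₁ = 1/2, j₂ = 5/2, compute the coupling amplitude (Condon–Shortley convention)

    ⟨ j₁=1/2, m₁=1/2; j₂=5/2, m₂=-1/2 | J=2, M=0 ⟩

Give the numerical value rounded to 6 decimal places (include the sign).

+√(1/2) = +0.707107

j₁+j₂−J=1  J+j₁−j₂=0  J−j₁+j₂=4  j₁+j₂+J+1=6
(j₁±m₁, j₂±m₂, J±M) = (1,0,2,3,2,2)
P² = 8
sum k=0..0:
  [0] +1/4 = 1/4
S = 1/4
C² = P²·S² = 1/2 ; C = +0.707107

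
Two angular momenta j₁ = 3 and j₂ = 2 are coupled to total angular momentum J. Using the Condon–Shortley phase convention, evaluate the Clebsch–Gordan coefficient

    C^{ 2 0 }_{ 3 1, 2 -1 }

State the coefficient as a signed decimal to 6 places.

j₁+j₂−J=3  J+j₁−j₂=3  J−j₁+j₂=1  j₁+j₂+J+1=8
(j₁±m₁, j₂±m₂, J±M) = (4,2,1,3,2,2)
P² = 36/7
sum k=0..1:
  [0] +1/12 = 1/12
  [1] −1/4 = -1/4
S = -1/6
C² = P²·S² = 1/7 ; C = -0.377964

-0.377964  (= −√(1/7))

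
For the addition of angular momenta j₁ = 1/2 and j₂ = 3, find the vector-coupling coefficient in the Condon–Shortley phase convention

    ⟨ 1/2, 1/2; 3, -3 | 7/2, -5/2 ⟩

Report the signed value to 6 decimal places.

j₁+j₂−J=0  J+j₁−j₂=1  J−j₁+j₂=6  j₁+j₂+J+1=8
(j₁±m₁, j₂±m₂, J±M) = (1,0,0,6,1,6)
P² = 518400/7
sum k=0..0:
  [0] +1/720 = 1/720
S = 1/720
C² = P²·S² = 1/7 ; C = +0.377964

+0.377964  (= +√(1/7))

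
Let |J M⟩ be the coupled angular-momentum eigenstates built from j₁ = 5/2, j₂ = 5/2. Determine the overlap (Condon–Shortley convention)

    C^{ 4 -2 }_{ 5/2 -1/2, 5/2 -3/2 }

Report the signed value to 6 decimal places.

+0.422577  (= +√(5/28))

triangle: 1!·4!·4!/10! = 576/3628800
(j±m)!: 2!·3!·1!·4!·2!·6! = 414720
prefactor² = (2J+1)·Δ·N² = 20736/35
  k=0: +1/(0!·1!·3!·1!·1!·3!) = 1/36
  k=1: −1/(1!·0!·2!·0!·2!·4!) = -1/96
Σ = 5/288  ⇒  CG² = 20736/35·5/288² = 5/28
CG = +√(5/28) = +0.422577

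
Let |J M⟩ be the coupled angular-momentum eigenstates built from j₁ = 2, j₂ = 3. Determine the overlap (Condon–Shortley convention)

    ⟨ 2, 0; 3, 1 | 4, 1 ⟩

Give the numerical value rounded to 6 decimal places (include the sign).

−√(3/28) = -0.327327

triangle: 1!*3!*5!/10! = 720/3628800
(j±m)!: 2!*2!*4!*2!*5!*3! = 138240
prefactor² = (2J+1)*Δ*N² = 1728/7
  k=0: +1/(0!*1!*2!*4!*1!*1!) = 1/48
  k=1: −1/(1!*0!*1!*3!*2!*2!) = -1/24
Σ = -1/48  ⇒  CG² = 1728/7*(-1/48)² = 3/28
CG = −√(3/28) = -0.327327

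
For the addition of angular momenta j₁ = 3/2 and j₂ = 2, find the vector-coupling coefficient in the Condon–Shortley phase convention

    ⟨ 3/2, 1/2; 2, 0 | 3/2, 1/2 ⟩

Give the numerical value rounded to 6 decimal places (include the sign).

√[4·2!1!2!/6! · 2!1!2!2!2!1!] = √(16/45)
  +(−1)^0/∏(0,2,1,2,0,0)! = 1/4  (running 1/4)
  +(−1)^1/∏(1,1,0,1,1,1)! = -1  (running -3/4)
⟨..|..⟩ = √(16/45)·(-3/4) = -0.447214

−√(1/5) = -0.447214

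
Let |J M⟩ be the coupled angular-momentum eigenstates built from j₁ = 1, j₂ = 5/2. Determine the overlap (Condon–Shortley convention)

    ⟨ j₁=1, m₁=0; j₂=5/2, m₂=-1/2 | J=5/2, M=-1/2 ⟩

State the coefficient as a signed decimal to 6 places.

triangle: 1!*1!*4!/7! = 24/5040
(j±m)!: 1!*1!*2!*3!*2!*3! = 144
prefactor² = (2J+1)*Δ*N² = 144/35
  k=0: +1/(0!*1!*1!*2!*0!*2!) = 1/4
  k=1: −1/(1!*0!*0!*1!*1!*3!) = -1/6
Σ = 1/12  ⇒  CG² = 144/35*1/12² = 1/35
CG = +√(1/35) = +0.169031

+0.169031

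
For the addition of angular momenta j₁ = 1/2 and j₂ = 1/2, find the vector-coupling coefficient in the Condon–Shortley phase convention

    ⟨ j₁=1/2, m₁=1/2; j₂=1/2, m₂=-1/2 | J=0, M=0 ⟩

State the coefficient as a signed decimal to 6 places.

+0.707107  (= +√(1/2))

√[1·1!0!0!/2! · 1!0!0!1!0!0!] = √(1/2)
  +(−1)^0/∏(0,1,0,0,0,0)! = 1  (running 1)
⟨..|..⟩ = √(1/2)·(1) = +0.707107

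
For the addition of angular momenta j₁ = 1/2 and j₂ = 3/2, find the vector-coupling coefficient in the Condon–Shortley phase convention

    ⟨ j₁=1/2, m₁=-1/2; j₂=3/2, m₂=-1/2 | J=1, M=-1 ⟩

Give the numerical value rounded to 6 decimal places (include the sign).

j₁+j₂−J=1  J+j₁−j₂=0  J−j₁+j₂=2  j₁+j₂+J+1=4
(j₁±m₁, j₂±m₂, J±M) = (0,1,1,2,0,2)
P² = 1
sum k=1..1:
  [1] −1/2 = -1/2
S = -1/2
C² = P²·S² = 1/4 ; C = -0.500000

−√(1/4) ≈ -0.500000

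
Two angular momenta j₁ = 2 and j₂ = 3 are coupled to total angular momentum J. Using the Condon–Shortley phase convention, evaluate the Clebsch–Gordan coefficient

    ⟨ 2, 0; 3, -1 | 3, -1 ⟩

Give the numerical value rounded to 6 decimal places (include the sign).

√[7·2!2!4!/9! · 2!2!2!4!2!4!] = √(256/15)
  +(−1)^0/∏(0,2,2,2,0,2)! = 1/16  (running 1/16)
  +(−1)^1/∏(1,1,1,1,1,3)! = -1/6  (running -5/48)
  +(−1)^2/∏(2,0,0,0,2,4)! = 1/96  (running -3/32)
⟨..|..⟩ = √(256/15)·(-3/32) = -0.387298

−√(3/20) = -0.387298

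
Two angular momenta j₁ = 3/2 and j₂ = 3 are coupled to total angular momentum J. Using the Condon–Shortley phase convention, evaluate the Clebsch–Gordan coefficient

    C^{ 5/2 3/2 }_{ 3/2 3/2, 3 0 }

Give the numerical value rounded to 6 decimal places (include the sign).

√[6·2!1!4!/8! · 3!0!3!3!4!1!] = √(1296/35)
  +(−1)^0/∏(0,2,0,3,1,1)! = 1/12  (running 1/12)
⟨..|..⟩ = √(1296/35)·(1/12) = +0.507093

+0.507093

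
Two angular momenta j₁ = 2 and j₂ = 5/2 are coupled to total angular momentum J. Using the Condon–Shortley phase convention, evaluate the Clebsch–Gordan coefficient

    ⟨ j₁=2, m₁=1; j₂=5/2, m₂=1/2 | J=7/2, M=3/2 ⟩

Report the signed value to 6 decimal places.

+√(2/21) = +0.308607

j₁+j₂−J=1  J+j₁−j₂=3  J−j₁+j₂=4  j₁+j₂+J+1=9
(j₁±m₁, j₂±m₂, J±M) = (3,1,3,2,5,2)
P² = 384/7
sum k=0..1:
  [0] +1/12 = 1/12
  [1] −1/24 = -1/24
S = 1/24
C² = P²·S² = 2/21 ; C = +0.308607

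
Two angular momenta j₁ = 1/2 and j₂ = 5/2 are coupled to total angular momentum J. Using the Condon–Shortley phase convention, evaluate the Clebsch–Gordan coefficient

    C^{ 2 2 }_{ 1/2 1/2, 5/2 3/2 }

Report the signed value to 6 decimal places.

+0.408248

j₁+j₂−J=1  J+j₁−j₂=0  J−j₁+j₂=4  j₁+j₂+J+1=6
(j₁±m₁, j₂±m₂, J±M) = (1,0,4,1,4,0)
P² = 96
sum k=0..0:
  [0] +1/24 = 1/24
S = 1/24
C² = P²·S² = 1/6 ; C = +0.408248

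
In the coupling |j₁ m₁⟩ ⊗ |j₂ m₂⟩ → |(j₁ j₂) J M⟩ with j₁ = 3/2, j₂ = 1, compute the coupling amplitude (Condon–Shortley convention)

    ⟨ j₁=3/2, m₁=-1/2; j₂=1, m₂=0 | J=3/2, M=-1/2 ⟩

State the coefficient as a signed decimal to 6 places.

−√(1/15) ≈ -0.258199

√[4·1!2!1!/5! · 1!2!1!1!1!2!] = √(4/15)
  +(−1)^0/∏(0,1,2,1,0,0)! = 1/2  (running 1/2)
  +(−1)^1/∏(1,0,1,0,1,1)! = -1  (running -1/2)
⟨..|..⟩ = √(4/15)·(-1/2) = -0.258199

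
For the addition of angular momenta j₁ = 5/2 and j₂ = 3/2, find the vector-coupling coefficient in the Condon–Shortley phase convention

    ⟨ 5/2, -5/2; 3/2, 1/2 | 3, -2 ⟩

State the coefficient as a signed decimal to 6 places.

j₁+j₂−J=1  J+j₁−j₂=4  J−j₁+j₂=2  j₁+j₂+J+1=8
(j₁±m₁, j₂±m₂, J±M) = (0,5,2,1,1,5)
P² = 240
sum k=1..1:
  [1] −1/24 = -1/24
S = -1/24
C² = P²·S² = 5/12 ; C = -0.645497

-0.645497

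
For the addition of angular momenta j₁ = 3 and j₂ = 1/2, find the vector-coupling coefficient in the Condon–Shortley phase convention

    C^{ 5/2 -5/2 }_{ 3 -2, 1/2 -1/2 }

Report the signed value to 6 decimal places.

+√(1/7) ≈ +0.377964

√[6·1!5!0!/7! · 1!5!0!1!0!5!] = √(14400/7)
  +(−1)^0/∏(0,1,5,0,0,0)! = 1/120  (running 1/120)
⟨..|..⟩ = √(14400/7)·(1/120) = +0.377964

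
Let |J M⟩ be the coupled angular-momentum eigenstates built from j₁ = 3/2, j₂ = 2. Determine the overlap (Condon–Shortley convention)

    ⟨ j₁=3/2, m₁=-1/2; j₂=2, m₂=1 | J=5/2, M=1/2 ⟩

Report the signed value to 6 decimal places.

−√(5/14) ≈ -0.597614

triangle: 1!×2!×3!/7! = 12/5040
(j±m)!: 1!×2!×3!×1!×3!×2! = 144
prefactor² = (2J+1)×Δ×N² = 72/35
  k=0: +1/(0!×1!×2!×3!×0!×0!) = 1/12
  k=1: −1/(1!×0!×1!×2!×1!×1!) = -1/2
Σ = -5/12  ⇒  CG² = 72/35×(-5/12)² = 5/14
CG = −√(5/14) = -0.597614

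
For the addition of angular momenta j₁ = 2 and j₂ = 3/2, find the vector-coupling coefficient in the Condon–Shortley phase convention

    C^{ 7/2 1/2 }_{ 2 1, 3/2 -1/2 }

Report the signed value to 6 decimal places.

+0.585540  (= +√(12/35))

j₁+j₂−J=0  J+j₁−j₂=4  J−j₁+j₂=3  j₁+j₂+J+1=8
(j₁±m₁, j₂±m₂, J±M) = (3,1,1,2,4,3)
P² = 1728/35
sum k=0..0:
  [0] +1/12 = 1/12
S = 1/12
C² = P²·S² = 12/35 ; C = +0.585540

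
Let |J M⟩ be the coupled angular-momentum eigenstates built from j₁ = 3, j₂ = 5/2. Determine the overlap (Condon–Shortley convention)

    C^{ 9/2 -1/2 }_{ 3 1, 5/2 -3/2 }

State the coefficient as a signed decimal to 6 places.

j₁+j₂−J=1  J+j₁−j₂=5  J−j₁+j₂=4  j₁+j₂+J+1=11
(j₁±m₁, j₂±m₂, J±M) = (4,2,1,4,4,5)
P² = 184320/77
sum k=0..1:
  [0] +1/72 = 1/72
  [1] −1/576 = -1/576
S = 7/576
C² = P²·S² = 35/99 ; C = +0.594588

+√(35/99) ≈ +0.594588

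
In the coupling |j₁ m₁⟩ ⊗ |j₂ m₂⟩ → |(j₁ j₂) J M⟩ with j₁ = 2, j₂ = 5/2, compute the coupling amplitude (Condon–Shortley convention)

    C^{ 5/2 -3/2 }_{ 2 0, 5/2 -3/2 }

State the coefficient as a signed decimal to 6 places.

triangle: 2!·2!·3!/8! = 24/40320
(j±m)!: 2!·2!·1!·4!·1!·4! = 2304
prefactor² = (2J+1)·Δ·N² = 288/35
  k=0: +1/(0!·2!·2!·1!·0!·2!) = 1/8
  k=1: −1/(1!·1!·1!·0!·1!·3!) = -1/6
Σ = -1/24  ⇒  CG² = 288/35·(-1/24)² = 1/70
CG = −√(1/70) = -0.119523

−√(1/70) ≈ -0.119523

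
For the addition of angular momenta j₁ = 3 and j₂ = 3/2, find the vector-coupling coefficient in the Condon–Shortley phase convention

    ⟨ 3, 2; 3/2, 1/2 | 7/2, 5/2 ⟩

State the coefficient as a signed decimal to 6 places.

+√(1/7) = +0.377964

√[8·1!5!2!/9! · 5!1!2!1!6!1!] = √(6400/7)
  +(−1)^0/∏(0,1,1,2,4,0)! = 1/48  (running 1/48)
  +(−1)^1/∏(1,0,0,1,5,1)! = -1/120  (running 1/80)
⟨..|..⟩ = √(6400/7)·(1/80) = +0.377964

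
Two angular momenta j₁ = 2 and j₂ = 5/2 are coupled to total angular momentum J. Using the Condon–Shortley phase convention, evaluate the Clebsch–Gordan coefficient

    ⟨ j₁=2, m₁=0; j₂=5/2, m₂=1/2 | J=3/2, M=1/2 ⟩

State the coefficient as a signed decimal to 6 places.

√[4·3!1!2!/7! · 2!2!3!2!2!1!] = √(32/35)
  +(−1)^1/∏(1,2,1,2,0,0)! = -1/4  (running -1/4)
  +(−1)^2/∏(2,1,0,1,1,1)! = 1/2  (running 1/4)
⟨..|..⟩ = √(32/35)·(1/4) = +0.239046

+0.239046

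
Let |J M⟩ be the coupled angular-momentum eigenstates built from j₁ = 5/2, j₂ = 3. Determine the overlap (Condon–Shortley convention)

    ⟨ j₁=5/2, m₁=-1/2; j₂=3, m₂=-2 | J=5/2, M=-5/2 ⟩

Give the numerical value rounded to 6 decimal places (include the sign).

-0.597614  (= −√(5/14))

triangle: 3!*2!*3!/9! = 72/362880
(j±m)!: 2!*3!*1!*5!*0!*5! = 172800
prefactor² = (2J+1)*Δ*N² = 1440/7
  k=1: −1/(1!*2!*2!*0!*0!*3!) = -1/24
Σ = -1/24  ⇒  CG² = 1440/7*(-1/24)² = 5/14
CG = −√(5/14) = -0.597614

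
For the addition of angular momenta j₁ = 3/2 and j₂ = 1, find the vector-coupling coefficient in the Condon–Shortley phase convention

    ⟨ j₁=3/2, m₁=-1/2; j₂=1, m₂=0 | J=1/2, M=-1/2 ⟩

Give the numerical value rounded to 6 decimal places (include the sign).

triangle: 2!×1!×0!/4! = 2/24
(j±m)!: 1!×2!×1!×1!×0!×1! = 2
prefactor² = (2J+1)×Δ×N² = 1/3
  k=1: −1/(1!×1!×1!×0!×0!×0!) = -1
Σ = -1  ⇒  CG² = 1/3×(-1)² = 1/3
CG = −√(1/3) = -0.577350

−√(1/3) = -0.577350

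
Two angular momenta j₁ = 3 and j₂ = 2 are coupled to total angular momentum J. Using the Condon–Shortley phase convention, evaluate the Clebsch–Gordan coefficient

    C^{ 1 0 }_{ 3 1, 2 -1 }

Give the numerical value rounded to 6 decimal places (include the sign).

√[3·4!2!0!/7! · 4!2!1!3!1!1!] = √(288/35)
  +(−1)^1/∏(1,3,1,0,1,0)! = -1/6  (running -1/6)
⟨..|..⟩ = √(288/35)·(-1/6) = -0.478091

-0.478091  (= −√(8/35))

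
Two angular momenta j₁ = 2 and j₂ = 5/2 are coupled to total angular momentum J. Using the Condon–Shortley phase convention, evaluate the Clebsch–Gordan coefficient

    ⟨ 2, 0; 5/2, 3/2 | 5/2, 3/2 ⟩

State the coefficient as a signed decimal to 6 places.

-0.119523  (= −√(1/70))

triangle: 2!×2!×3!/8! = 24/40320
(j±m)!: 2!×2!×4!×1!×4!×1! = 2304
prefactor² = (2J+1)×Δ×N² = 288/35
  k=1: −1/(1!×1!×1!×3!×1!×0!) = -1/6
  k=2: +1/(2!×0!×0!×2!×2!×1!) = 1/8
Σ = -1/24  ⇒  CG² = 288/35×(-1/24)² = 1/70
CG = −√(1/70) = -0.119523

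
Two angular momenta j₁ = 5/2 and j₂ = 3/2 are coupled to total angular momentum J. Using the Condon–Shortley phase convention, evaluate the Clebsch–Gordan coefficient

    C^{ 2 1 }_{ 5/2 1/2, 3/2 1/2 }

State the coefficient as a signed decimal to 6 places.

√[5·2!3!1!/7! · 3!2!2!1!3!1!] = √(12/7)
  +(−1)^1/∏(1,1,1,1,2,0)! = -1/2  (running -1/2)
  +(−1)^2/∏(2,0,0,0,3,1)! = 1/12  (running -5/12)
⟨..|..⟩ = √(12/7)·(-5/12) = -0.545545

−√(25/84) ≈ -0.545545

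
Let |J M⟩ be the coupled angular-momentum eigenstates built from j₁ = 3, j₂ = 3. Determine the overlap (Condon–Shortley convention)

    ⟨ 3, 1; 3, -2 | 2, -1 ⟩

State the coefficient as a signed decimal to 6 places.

-0.422577  (= −√(5/28))

j₁+j₂−J=4  J+j₁−j₂=2  J−j₁+j₂=2  j₁+j₂+J+1=9
(j₁±m₁, j₂±m₂, J±M) = (4,2,1,5,1,3)
P² = 320/7
sum k=0..1:
  [0] +1/48 = 1/48
  [1] −1/12 = -1/12
S = -1/16
C² = P²·S² = 5/28 ; C = -0.422577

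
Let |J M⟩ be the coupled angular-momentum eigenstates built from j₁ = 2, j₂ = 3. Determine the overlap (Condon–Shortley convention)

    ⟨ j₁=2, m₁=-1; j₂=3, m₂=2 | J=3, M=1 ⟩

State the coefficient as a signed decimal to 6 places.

+√(1/4) = +0.500000

√[7·2!2!4!/9! · 1!3!5!1!4!2!] = √(64)
  +(−1)^1/∏(1,1,2,4,0,0)! = -1/48  (running -1/48)
  +(−1)^2/∏(2,0,1,3,1,1)! = 1/12  (running 1/16)
⟨..|..⟩ = √(64)·(1/16) = +0.500000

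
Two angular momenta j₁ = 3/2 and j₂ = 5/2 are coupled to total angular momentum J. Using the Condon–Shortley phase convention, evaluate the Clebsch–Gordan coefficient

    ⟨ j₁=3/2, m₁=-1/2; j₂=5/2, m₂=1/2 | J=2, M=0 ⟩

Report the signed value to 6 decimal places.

j₁+j₂−J=2  J+j₁−j₂=1  J−j₁+j₂=3  j₁+j₂+J+1=7
(j₁±m₁, j₂±m₂, J±M) = (1,2,3,2,2,2)
P² = 8/7
sum k=1..2:
  [1] −1/2 = -1/2
  [2] +1/4 = 1/4
S = -1/4
C² = P²·S² = 1/14 ; C = -0.267261

−√(1/14) ≈ -0.267261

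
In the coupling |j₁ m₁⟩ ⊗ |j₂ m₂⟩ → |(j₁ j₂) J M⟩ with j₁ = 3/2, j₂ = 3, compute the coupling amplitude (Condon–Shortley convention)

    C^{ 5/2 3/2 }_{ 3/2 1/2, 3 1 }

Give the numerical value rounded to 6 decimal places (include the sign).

-0.591608

j₁+j₂−J=2  J+j₁−j₂=1  J−j₁+j₂=4  j₁+j₂+J+1=8
(j₁±m₁, j₂±m₂, J±M) = (2,1,4,2,4,1)
P² = 576/35
sum k=0..1:
  [0] +1/48 = 1/48
  [1] −1/6 = -1/6
S = -7/48
C² = P²·S² = 7/20 ; C = -0.591608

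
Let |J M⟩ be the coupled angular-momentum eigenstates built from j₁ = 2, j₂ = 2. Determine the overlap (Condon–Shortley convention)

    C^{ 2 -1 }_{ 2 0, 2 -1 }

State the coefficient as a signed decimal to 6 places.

j₁+j₂−J=2  J+j₁−j₂=2  J−j₁+j₂=2  j₁+j₂+J+1=7
(j₁±m₁, j₂±m₂, J±M) = (2,2,1,3,1,3)
P² = 8/7
sum k=0..1:
  [0] +1/4 = 1/4
  [1] −1/2 = -1/2
S = -1/4
C² = P²·S² = 1/14 ; C = -0.267261

−√(1/14) ≈ -0.267261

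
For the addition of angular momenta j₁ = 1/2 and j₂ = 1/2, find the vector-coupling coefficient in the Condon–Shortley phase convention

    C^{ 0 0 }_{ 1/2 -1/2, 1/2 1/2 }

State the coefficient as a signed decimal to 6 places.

j₁+j₂−J=1  J+j₁−j₂=0  J−j₁+j₂=0  j₁+j₂+J+1=2
(j₁±m₁, j₂±m₂, J±M) = (0,1,1,0,0,0)
P² = 1/2
sum k=1..1:
  [1] −1/1 = -1
S = -1
C² = P²·S² = 1/2 ; C = -0.707107

-0.707107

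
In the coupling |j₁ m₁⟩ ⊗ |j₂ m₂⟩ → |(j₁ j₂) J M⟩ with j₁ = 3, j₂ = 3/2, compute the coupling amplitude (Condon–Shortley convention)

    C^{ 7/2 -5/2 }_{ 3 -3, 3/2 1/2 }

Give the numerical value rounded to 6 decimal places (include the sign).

triangle: 1!×5!×2!/9! = 240/362880
(j±m)!: 0!×6!×2!×1!×1!×6! = 1036800
prefactor² = (2J+1)×Δ×N² = 38400/7
  k=1: −1/(1!×0!×5!×1!×0!×1!) = -1/120
Σ = -1/120  ⇒  CG² = 38400/7×(-1/120)² = 8/21
CG = −√(8/21) = -0.617213

−√(8/21) = -0.617213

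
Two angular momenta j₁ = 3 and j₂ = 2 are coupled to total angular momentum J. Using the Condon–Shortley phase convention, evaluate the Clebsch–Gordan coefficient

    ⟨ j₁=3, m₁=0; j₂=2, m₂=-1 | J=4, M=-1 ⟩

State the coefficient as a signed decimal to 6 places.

triangle: 1!*5!*3!/10! = 720/3628800
(j±m)!: 3!*3!*1!*3!*3!*5! = 155520
prefactor² = (2J+1)*Δ*N² = 1944/7
  k=0: +1/(0!*1!*3!*1!*2!*2!) = 1/24
  k=1: −1/(1!*0!*2!*0!*3!*3!) = -1/72
Σ = 1/36  ⇒  CG² = 1944/7*1/36² = 3/14
CG = +√(3/14) = +0.462910

+0.462910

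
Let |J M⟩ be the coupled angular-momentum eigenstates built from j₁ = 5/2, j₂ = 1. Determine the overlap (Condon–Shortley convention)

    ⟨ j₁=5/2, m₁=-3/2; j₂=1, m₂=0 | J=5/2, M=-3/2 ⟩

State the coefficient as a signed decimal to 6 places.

−√(9/35) ≈ -0.507093

√[6·1!4!1!/7! · 1!4!1!1!1!4!] = √(576/35)
  +(−1)^0/∏(0,1,4,1,0,0)! = 1/24  (running 1/24)
  +(−1)^1/∏(1,0,3,0,1,1)! = -1/6  (running -1/8)
⟨..|..⟩ = √(576/35)·(-1/8) = -0.507093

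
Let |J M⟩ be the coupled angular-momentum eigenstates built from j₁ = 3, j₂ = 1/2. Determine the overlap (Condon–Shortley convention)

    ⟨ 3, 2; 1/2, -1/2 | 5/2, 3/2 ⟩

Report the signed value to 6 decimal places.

+0.845154  (= +√(5/7))

j₁+j₂−J=1  J+j₁−j₂=5  J−j₁+j₂=0  j₁+j₂+J+1=7
(j₁±m₁, j₂±m₂, J±M) = (5,1,0,1,4,1)
P² = 2880/7
sum k=0..0:
  [0] +1/24 = 1/24
S = 1/24
C² = P²·S² = 5/7 ; C = +0.845154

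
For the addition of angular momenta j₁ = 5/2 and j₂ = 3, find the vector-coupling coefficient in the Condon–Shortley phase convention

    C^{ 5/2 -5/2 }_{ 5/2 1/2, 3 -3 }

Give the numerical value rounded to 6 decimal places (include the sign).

√[6·3!2!3!/9! · 3!2!0!6!0!5!] = √(8640/7)
  +(−1)^0/∏(0,3,2,0,0,3)! = 1/72  (running 1/72)
⟨..|..⟩ = √(8640/7)·(1/72) = +0.487950

+√(5/21) ≈ +0.487950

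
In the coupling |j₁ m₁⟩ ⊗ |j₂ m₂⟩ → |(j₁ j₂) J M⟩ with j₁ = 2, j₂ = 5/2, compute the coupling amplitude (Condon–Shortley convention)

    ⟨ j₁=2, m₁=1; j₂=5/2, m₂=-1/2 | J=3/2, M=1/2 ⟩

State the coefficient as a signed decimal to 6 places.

j₁+j₂−J=3  J+j₁−j₂=1  J−j₁+j₂=2  j₁+j₂+J+1=7
(j₁±m₁, j₂±m₂, J±M) = (3,1,2,3,2,1)
P² = 48/35
sum k=0..1:
  [0] +1/12 = 1/12
  [1] −1/2 = -1/2
S = -5/12
C² = P²·S² = 5/21 ; C = -0.487950

-0.487950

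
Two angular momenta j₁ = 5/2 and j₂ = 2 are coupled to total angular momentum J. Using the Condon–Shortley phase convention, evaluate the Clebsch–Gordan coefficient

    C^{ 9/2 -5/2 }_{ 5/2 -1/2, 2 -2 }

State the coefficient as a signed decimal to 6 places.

+√(5/18) ≈ +0.527046

triangle: 0!×5!×4!/10! = 2880/3628800
(j±m)!: 2!×3!×0!×4!×2!×7! = 2903040
prefactor² = (2J+1)×Δ×N² = 23040
  k=0: +1/(0!×0!×3!×0!×2!×4!) = 1/288
Σ = 1/288  ⇒  CG² = 23040×1/288² = 5/18
CG = +√(5/18) = +0.527046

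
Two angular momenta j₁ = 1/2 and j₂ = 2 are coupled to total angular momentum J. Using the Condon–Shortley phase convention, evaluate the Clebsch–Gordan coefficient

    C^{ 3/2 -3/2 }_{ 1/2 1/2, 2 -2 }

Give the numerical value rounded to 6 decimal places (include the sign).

√[4·1!0!3!/5! · 1!0!0!4!0!3!] = √(144/5)
  +(−1)^0/∏(0,1,0,0,0,3)! = 1/6  (running 1/6)
⟨..|..⟩ = √(144/5)·(1/6) = +0.894427

+0.894427  (= +√(4/5))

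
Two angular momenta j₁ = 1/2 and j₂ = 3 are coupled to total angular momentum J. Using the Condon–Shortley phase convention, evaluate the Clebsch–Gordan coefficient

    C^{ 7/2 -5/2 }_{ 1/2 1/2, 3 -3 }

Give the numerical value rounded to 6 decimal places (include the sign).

√[8·0!1!6!/8! · 1!0!0!6!1!6!] = √(518400/7)
  +(−1)^0/∏(0,0,0,0,1,6)! = 1/720  (running 1/720)
⟨..|..⟩ = √(518400/7)·(1/720) = +0.377964

+√(1/7) ≈ +0.377964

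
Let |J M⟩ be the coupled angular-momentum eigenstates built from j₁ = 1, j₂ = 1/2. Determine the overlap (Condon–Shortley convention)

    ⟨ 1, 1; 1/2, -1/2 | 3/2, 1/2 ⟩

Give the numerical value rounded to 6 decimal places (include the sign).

+0.577350  (= +√(1/3))

j₁+j₂−J=0  J+j₁−j₂=2  J−j₁+j₂=1  j₁+j₂+J+1=4
(j₁±m₁, j₂±m₂, J±M) = (2,0,0,1,2,1)
P² = 4/3
sum k=0..0:
  [0] +1/2 = 1/2
S = 1/2
C² = P²·S² = 1/3 ; C = +0.577350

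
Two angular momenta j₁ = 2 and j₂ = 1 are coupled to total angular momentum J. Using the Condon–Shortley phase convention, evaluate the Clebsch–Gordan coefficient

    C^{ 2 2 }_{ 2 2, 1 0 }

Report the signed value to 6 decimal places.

+0.816497  (= +√(2/3))

j₁+j₂−J=1  J+j₁−j₂=3  J−j₁+j₂=1  j₁+j₂+J+1=6
(j₁±m₁, j₂±m₂, J±M) = (4,0,1,1,4,0)
P² = 24
sum k=0..0:
  [0] +1/6 = 1/6
S = 1/6
C² = P²·S² = 2/3 ; C = +0.816497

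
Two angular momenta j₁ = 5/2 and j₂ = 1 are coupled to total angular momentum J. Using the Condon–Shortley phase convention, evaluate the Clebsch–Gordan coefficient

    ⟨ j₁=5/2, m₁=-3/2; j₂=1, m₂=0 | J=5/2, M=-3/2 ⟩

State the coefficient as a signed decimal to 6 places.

√[6·1!4!1!/7! · 1!4!1!1!1!4!] = √(576/35)
  +(−1)^0/∏(0,1,4,1,0,0)! = 1/24  (running 1/24)
  +(−1)^1/∏(1,0,3,0,1,1)! = -1/6  (running -1/8)
⟨..|..⟩ = √(576/35)·(-1/8) = -0.507093

−√(9/35) ≈ -0.507093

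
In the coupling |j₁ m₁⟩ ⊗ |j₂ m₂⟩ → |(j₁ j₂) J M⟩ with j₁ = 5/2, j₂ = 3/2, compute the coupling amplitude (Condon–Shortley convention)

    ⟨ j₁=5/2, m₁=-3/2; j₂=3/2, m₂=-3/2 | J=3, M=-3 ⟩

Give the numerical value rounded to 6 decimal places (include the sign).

+0.612372  (= +√(3/8))

triangle: 1!*4!*2!/8! = 48/40320
(j±m)!: 1!*4!*0!*3!*0!*6! = 103680
prefactor² = (2J+1)*Δ*N² = 864
  k=0: +1/(0!*1!*4!*0!*0!*2!) = 1/48
Σ = 1/48  ⇒  CG² = 864*1/48² = 3/8
CG = +√(3/8) = +0.612372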